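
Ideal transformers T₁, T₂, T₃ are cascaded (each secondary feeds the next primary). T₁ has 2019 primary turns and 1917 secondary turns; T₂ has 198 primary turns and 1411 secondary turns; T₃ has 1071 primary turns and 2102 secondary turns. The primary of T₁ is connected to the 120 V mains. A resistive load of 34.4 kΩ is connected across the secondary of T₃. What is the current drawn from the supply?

After T₁: V = 120.00 × 1917/2019 = 113.94 V.
After T₂: V = 113.94 × 1411/198 = 811.95 V.
After T₃: V = 811.95 × 2102/1071 = 1593.6 V.
I_load = 1593.6/34400 = 0.046325 A, so P_out = 1593.6 × 0.046325 = 73.822 W.
All ideal ⇒ P_in = P_out, so I_supply = 73.822/120 = 0.615 A.

I_supply ≈ 0.615 A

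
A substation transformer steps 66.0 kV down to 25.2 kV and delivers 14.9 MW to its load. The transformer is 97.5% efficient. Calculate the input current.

I_in ≈ 232 A

P_in = P_out/η = 1.49×10^7/0.975 = 1.5282×10^7 W.
I_in = P_in/V_in = 1.5282×10^7/66000 = 232 A.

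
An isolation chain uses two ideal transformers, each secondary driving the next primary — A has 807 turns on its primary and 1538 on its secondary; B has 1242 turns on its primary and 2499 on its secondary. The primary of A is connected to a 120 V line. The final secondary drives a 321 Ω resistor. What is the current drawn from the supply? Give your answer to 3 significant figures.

After A: V = 120.00 × 1538/807 = 228.70 V.
After B: V = 228.70 × 2499/1242 = 460.16 V.
I_load = 460.16/321 = 1.4335 A, so P_out = 460.16 × 1.4335 = 659.65 W.
All ideal ⇒ P_in = P_out, so I_supply = 659.65/120 = 5.50 A.

I_supply ≈ 5.50 A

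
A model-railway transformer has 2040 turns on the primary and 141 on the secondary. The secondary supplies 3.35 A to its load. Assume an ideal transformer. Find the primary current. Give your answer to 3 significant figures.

For an ideal transformer I_p/I_s = N_s/N_p, so I_p = 3.35 × 141/2040 = 0.232 A.

I_p ≈ 0.232 A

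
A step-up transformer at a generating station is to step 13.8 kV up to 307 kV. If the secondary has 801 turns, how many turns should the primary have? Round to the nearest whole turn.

N_p/N_s = V_p/V_s, so N_p = 801 × 13800/307000 = 36.0 ≈ 36 turns.

N_p = 36 turns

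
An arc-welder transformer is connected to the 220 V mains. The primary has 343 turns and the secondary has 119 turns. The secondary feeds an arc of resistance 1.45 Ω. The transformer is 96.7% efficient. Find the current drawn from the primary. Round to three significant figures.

I_p ≈ 18.9 A

V_s = 220 × 119/343 = 76.327 V.
I_s = V_s/R = 76.327/1.45 = 52.639 A.
P_out = V_s I_s = 76.327 × 52.639 = 4017.8 W.
P_in = P_out/η = 4017.8/0.967 = 4154.9 W.
I_p = P_in/V_p = 4154.9/220 = 18.9 A.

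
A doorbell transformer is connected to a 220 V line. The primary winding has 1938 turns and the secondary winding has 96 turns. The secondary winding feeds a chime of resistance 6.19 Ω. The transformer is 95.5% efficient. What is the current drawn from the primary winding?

I_p ≈ 0.0913 A

V_s = 220 × 96/1938 = 10.898 V.
I_s = V_s/R = 10.898/6.19 = 1.7606 A.
P_out = V_s I_s = 10.898 × 1.7606 = 19.186 W.
P_in = P_out/η = 19.186/0.955 = 20.090 W.
I_p = P_in/V_p = 20.090/220 = 0.0913 A.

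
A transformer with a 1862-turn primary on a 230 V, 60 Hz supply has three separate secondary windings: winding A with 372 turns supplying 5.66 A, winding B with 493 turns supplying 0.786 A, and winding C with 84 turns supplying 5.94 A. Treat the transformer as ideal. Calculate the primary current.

I_p ≈ 1.61 A

V_A = 230 × 372/1862 = 45.951 V; V_B = 230 × 493/1862 = 60.897 V; V_C = 230 × 84/1862 = 10.376 V.
P_out = V_A I_A + V_B I_B + V_C I_C = 45.951×5.66 + 60.897×0.786 + 10.376×5.94 = 260.08 + 47.865 + 61.633 = 369.58 W.
Ideal ⇒ P_in = P_out, so I_p = P_out/V_p = 369.58/230 = 1.61 A.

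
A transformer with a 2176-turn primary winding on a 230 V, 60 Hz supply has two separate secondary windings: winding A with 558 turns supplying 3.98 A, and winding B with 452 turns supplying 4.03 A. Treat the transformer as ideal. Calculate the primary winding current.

V_A = 230 × 558/2176 = 58.980 V; V_B = 230 × 452/2176 = 47.776 V.
P_out = V_A I_A + V_B I_B = 58.980×3.98 + 47.776×4.03 = 234.74 + 192.54 = 427.28 W.
Ideal ⇒ P_in = P_out, so I_p = P_out/V_p = 427.28/230 = 1.86 A.

I_p ≈ 1.86 A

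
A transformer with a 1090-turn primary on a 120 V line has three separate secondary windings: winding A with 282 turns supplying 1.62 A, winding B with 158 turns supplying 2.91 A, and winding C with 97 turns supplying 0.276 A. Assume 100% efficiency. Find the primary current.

V_A = 120 × 282/1090 = 31.046 V; V_B = 120 × 158/1090 = 17.394 V; V_C = 120 × 97/1090 = 10.679 V.
P_out = V_A I_A + V_B I_B + V_C I_C = 31.046×1.62 + 17.394×2.91 + 10.679×0.276 = 50.294 + 50.618 + 2.9474 = 103.86 W.
Ideal ⇒ P_in = P_out, so I_p = P_out/V_p = 103.86/120 = 0.865 A.

I_p ≈ 0.865 A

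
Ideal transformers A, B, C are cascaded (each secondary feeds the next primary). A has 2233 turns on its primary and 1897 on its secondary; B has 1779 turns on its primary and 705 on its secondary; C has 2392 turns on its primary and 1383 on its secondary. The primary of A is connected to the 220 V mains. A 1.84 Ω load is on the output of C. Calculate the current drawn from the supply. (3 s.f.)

I_supply ≈ 4.53 A

Secondary of A: V = 220.00 × 1897/2233 = 186.90 V.
Secondary of B: V = 186.90 × 705/1779 = 74.065 V.
Secondary of C: V = 74.065 × 1383/2392 = 42.823 V.
I_load = 42.823/1.84 = 23.273 A, so P_out = 42.823 × 23.273 = 996.63 W.
All ideal ⇒ P_in = P_out, so I_supply = 996.63/220 = 4.53 A.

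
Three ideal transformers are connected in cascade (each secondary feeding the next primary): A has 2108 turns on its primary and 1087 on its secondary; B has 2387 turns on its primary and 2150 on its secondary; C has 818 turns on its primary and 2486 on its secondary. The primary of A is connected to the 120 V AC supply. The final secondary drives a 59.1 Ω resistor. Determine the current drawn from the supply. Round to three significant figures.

I_supply ≈ 4.05 A

After A: V = 120.00 × 1087/2108 = 61.879 V.
After B: V = 61.879 × 2150/2387 = 55.735 V.
After C: V = 55.735 × 2486/818 = 169.38 V.
I_load = 169.38/59.1 = 2.8661 A, so P_out = 169.38 × 2.8661 = 485.47 W.
All ideal ⇒ P_in = P_out, so I_supply = 485.47/120 = 4.05 A.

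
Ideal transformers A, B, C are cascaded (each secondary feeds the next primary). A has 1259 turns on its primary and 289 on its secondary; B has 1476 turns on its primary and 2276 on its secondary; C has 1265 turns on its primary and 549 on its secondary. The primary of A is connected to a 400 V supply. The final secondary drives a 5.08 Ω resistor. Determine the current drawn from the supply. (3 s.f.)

Secondary of A: V = 400.00 × 289/1259 = 91.819 V.
Secondary of B: V = 91.819 × 2276/1476 = 141.59 V.
Secondary of C: V = 141.59 × 549/1265 = 61.447 V.
I_load = 61.447/5.08 = 12.096 A, so P_out = 61.447 × 12.096 = 743.25 W.
All ideal ⇒ P_in = P_out, so I_supply = 743.25/400 = 1.86 A.

I_supply ≈ 1.86 A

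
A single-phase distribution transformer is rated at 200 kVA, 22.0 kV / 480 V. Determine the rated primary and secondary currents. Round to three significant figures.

I_p ≈ 9.09 A, I_s ≈ 417 A

I_p = S/V_p = 200000/22000 = 9.09 A.
I_s = S/V_s = 200000/480 = 417 A.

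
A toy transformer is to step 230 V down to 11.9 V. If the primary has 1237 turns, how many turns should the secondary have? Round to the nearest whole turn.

N_s/N_p = V_s/V_p, so N_s = 1237 × 11.9/230 = 64.0 ≈ 64 turns.

N_s = 64 turns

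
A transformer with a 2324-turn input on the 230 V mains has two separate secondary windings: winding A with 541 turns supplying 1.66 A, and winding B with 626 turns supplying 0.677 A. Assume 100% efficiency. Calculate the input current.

V_A = 230 × 541/2324 = 53.541 V; V_B = 230 × 626/2324 = 61.954 V.
P_out = V_A I_A + V_B I_B = 53.541×1.66 + 61.954×0.677 = 88.879 + 41.943 = 130.82 W.
Ideal ⇒ P_in = P_out, so I_in = P_out/V_in = 130.82/230 = 0.569 A.

I_in ≈ 0.569 A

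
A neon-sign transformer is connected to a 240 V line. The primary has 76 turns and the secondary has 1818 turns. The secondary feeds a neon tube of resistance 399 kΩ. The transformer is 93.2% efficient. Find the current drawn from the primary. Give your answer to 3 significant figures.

I_p ≈ 0.369 A

V_s = 240 × 1818/76 = 5741.1 V.
I_s = V_s/R = 5741.1/399000 = 0.014389 A.
P_out = V_s I_s = 5741.1 × 0.014389 = 82.606 W.
P_in = P_out/η = 82.606/0.932 = 88.633 W.
I_p = P_in/V_p = 88.633/240 = 0.369 A.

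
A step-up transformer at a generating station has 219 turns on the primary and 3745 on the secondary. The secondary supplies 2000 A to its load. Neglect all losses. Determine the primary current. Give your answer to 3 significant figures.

I_p ≈ 34200 A

For an ideal transformer I_p/I_s = N_s/N_p, so I_p = 2000 × 3745/219 = 34200 A.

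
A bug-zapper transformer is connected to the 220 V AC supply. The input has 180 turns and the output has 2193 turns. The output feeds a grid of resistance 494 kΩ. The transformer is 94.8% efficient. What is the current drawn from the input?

I_in ≈ 0.0697 A

V_out = 220 × 2193/180 = 2680.3 V.
I_out = V_out/R = 2680.3/494000 = 0.0054258 A.
P_out = V_out I_out = 2680.3 × 0.0054258 = 14.543 W.
P_in = P_out/η = 14.543/0.948 = 15.341 W.
I_in = P_in/V_in = 15.341/220 = 0.0697 A.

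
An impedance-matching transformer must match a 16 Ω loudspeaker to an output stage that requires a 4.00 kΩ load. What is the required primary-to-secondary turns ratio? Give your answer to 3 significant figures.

N_p/N_s ≈ 15.8

Z_p/Z_s = (N_p/N_s)², so N_p/N_s = √(4000/16) = √250 = 15.8.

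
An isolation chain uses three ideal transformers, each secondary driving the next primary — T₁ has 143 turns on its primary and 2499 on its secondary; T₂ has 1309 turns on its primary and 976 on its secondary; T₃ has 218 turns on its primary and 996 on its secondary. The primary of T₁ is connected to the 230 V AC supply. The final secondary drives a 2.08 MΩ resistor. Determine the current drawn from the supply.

After T₁: V = 230.00 × 2499/143 = 4019.4 V.
After T₂: V = 4019.4 × 976/1309 = 2996.9 V.
After T₃: V = 2996.9 × 996/218 = 13692 V.
I_load = 13692/(2.08×10^6) = 0.0065828 A, so P_out = 13692 × 0.0065828 = 90.132 W.
All ideal ⇒ P_in = P_out, so I_supply = 90.132/230 = 0.392 A.

I_supply ≈ 0.392 A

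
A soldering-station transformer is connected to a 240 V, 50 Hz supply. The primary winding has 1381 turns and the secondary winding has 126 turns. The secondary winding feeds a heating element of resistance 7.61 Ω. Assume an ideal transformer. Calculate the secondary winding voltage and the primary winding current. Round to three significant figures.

V_s ≈ 21.9 V, I_p ≈ 0.263 A

V_s = V_p × N_s/N_p = 240 × 126/1381 = 21.897 V.
I_s = V_s/R = 21.897/7.61 = 2.8774 A.
I_p = I_s × N_s/N_p = 2.8774 × 126/1381 = 0.263 A.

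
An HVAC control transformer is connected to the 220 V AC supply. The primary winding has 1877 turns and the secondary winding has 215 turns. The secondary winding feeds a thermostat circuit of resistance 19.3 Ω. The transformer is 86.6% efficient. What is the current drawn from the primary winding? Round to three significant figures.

V_s = 220 × 215/1877 = 25.200 V.
I_s = V_s/R = 25.200/19.3 = 1.3057 A.
P_out = V_s I_s = 25.200 × 1.3057 = 32.903 W.
P_in = P_out/η = 32.903/0.866 = 37.994 W.
I_p = P_in/V_p = 37.994/220 = 0.173 A.

I_p ≈ 0.173 A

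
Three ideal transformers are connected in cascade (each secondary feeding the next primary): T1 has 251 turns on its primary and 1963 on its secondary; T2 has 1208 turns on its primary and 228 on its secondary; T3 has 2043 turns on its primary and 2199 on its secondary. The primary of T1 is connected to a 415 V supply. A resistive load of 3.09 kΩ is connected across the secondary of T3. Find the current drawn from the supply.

After T1: V = 415.00 × 1963/251 = 3245.6 V.
After T2: V = 3245.6 × 228/1208 = 612.58 V.
After T3: V = 612.58 × 2199/2043 = 659.36 V.
I_load = 659.36/3090 = 0.21338 A, so P_out = 659.36 × 0.21338 = 140.70 W.
All ideal ⇒ P_in = P_out, so I_supply = 140.70/415 = 0.339 A.

I_supply ≈ 0.339 A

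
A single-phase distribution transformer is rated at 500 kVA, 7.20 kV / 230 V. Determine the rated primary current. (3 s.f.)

I_p = S/V_p = 500000/7200 = 69.4 A.

I_p ≈ 69.4 A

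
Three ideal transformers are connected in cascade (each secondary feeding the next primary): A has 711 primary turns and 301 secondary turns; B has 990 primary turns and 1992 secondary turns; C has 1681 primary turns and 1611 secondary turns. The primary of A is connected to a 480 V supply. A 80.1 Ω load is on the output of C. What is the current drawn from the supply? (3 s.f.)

I_supply ≈ 3.99 A

Secondary of A: V = 480.00 × 301/711 = 203.21 V.
Secondary of B: V = 203.21 × 1992/990 = 408.88 V.
Secondary of C: V = 408.88 × 1611/1681 = 391.85 V.
I_load = 391.85/80.1 = 4.8920 A, so P_out = 391.85 × 4.8920 = 1916.9 W.
All ideal ⇒ P_in = P_out, so I_supply = 1916.9/480 = 3.99 A.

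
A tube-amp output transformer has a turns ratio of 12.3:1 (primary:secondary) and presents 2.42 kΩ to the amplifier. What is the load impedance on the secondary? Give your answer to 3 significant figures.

Z_s = Z_p/(N_p/N_s)² = 2420/12.3² = 16.0 Ω.

Z_s ≈ 16.0 Ω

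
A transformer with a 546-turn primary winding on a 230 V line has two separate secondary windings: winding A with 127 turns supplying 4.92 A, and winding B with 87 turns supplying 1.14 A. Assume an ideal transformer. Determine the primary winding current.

V_A = 230 × 127/546 = 53.498 V; V_B = 230 × 87/546 = 36.648 V.
P_out = V_A I_A + V_B I_B = 53.498×4.92 + 36.648×1.14 = 263.21 + 41.779 = 304.99 W.
Ideal ⇒ P_in = P_out, so I_p = P_out/V_p = 304.99/230 = 1.33 A.

I_p ≈ 1.33 A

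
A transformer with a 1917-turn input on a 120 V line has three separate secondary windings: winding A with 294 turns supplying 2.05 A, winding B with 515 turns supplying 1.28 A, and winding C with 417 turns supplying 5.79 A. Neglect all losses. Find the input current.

I_in ≈ 1.92 A

V_A = 120 × 294/1917 = 18.404 V; V_B = 120 × 515/1917 = 32.238 V; V_C = 120 × 417/1917 = 26.103 V.
P_out = V_A I_A + V_B I_B + V_C I_C = 18.404×2.05 + 32.238×1.28 + 26.103×5.79 = 37.728 + 41.264 + 151.14 = 230.13 W.
Ideal ⇒ P_in = P_out, so I_in = P_out/V_in = 230.13/120 = 1.92 A.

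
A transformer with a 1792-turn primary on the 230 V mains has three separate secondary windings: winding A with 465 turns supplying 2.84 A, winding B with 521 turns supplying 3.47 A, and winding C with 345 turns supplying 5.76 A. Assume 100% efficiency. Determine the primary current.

V_A = 230 × 465/1792 = 59.682 V; V_B = 230 × 521/1792 = 66.869 V; V_C = 230 × 345/1792 = 44.280 V.
P_out = V_A I_A + V_B I_B + V_C I_C = 59.682×2.84 + 66.869×3.47 + 44.280×5.76 = 169.50 + 232.04 + 255.05 = 656.59 W.
Ideal ⇒ P_in = P_out, so I_p = P_out/V_p = 656.59/230 = 2.85 A.

I_p ≈ 2.85 A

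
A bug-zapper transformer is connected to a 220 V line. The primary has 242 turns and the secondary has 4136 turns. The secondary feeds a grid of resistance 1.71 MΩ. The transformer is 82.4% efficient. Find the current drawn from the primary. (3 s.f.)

V_s = 220 × 4136/242 = 3760.0 V.
I_s = V_s/R = 3760.0/(1.71×10^6) = 0.0021988 A.
P_out = V_s I_s = 3760.0 × 0.0021988 = 8.2676 W.
P_in = P_out/η = 8.2676/0.824 = 10.033 W.
I_p = P_in/V_p = 10.033/220 = 0.0456 A.

I_p ≈ 0.0456 A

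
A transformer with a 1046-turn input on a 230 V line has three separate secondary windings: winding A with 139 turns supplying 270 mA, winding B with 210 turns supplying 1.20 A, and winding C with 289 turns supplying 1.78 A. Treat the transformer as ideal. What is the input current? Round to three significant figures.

V_A = 230 × 139/1046 = 30.564 V; V_B = 230 × 210/1046 = 46.176 V; V_C = 230 × 289/1046 = 63.547 V.
P_out = V_A I_A + V_B I_B + V_C I_C = 30.564×0.270 + 46.176×1.20 + 63.547×1.78 = 8.2523 + 55.411 + 113.11 = 176.78 W.
Ideal ⇒ P_in = P_out, so I_in = P_out/V_in = 176.78/230 = 0.769 A.

I_in ≈ 0.769 A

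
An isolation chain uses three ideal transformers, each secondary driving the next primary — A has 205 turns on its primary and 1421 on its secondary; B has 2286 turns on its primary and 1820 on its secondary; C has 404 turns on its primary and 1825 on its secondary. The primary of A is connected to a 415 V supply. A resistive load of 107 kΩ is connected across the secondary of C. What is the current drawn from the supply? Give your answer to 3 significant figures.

After A: V = 415.00 × 1421/205 = 2876.7 V.
After B: V = 2876.7 × 1820/2286 = 2290.3 V.
After C: V = 2290.3 × 1825/404 = 10346 V.
I_load = 10346/107000 = 0.096690 A, so P_out = 10346 × 0.096690 = 1000.3 W.
All ideal ⇒ P_in = P_out, so I_supply = 1000.3/415 = 2.41 A.

I_supply ≈ 2.41 A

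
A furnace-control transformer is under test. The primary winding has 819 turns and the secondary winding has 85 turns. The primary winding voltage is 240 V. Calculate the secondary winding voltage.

V_s ≈ 24.9 V

V_s/V_p = N_s/N_p, so V_s = 240 × 85/819 = 24.9 V.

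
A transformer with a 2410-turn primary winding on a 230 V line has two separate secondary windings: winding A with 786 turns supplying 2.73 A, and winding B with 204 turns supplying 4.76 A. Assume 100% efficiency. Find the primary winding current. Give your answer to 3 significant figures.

V_A = 230 × 786/2410 = 75.012 V; V_B = 230 × 204/2410 = 19.469 V.
P_out = V_A I_A + V_B I_B = 75.012×2.73 + 19.469×4.76 = 204.78 + 92.672 = 297.46 W.
Ideal ⇒ P_in = P_out, so I_p = P_out/V_p = 297.46/230 = 1.29 A.

I_p ≈ 1.29 A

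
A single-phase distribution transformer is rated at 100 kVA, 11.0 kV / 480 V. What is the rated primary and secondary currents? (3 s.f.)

I_p ≈ 9.09 A, I_s ≈ 208 A

I_p = S/V_p = 100000/11000 = 9.09 A.
I_s = S/V_s = 100000/480 = 208 A.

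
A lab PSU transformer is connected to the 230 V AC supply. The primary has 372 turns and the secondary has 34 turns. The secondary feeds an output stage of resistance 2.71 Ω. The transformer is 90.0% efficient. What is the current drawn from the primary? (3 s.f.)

V_s = 230 × 34/372 = 21.022 V.
I_s = V_s/R = 21.022/2.71 = 7.7570 A.
P_out = V_s I_s = 21.022 × 7.7570 = 163.06 W.
P_in = P_out/η = 163.06/0.900 = 181.18 W.
I_p = P_in/V_p = 181.18/230 = 0.788 A.

I_p ≈ 0.788 A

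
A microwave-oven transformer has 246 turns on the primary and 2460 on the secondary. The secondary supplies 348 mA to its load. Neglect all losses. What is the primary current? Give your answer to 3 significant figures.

For an ideal transformer I_p/I_s = N_s/N_p, so I_p = 0.348 × 2460/246 = 3.48 A.

I_p ≈ 3.48 A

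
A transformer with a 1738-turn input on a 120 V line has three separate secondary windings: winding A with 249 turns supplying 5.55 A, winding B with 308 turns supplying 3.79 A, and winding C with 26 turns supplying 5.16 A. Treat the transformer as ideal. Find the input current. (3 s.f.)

V_A = 120 × 249/1738 = 17.192 V; V_B = 120 × 308/1738 = 21.266 V; V_C = 120 × 26/1738 = 1.7952 V.
P_out = V_A I_A + V_B I_B + V_C I_C = 17.192×5.55 + 21.266×3.79 + 1.7952×5.16 = 95.417 + 80.597 + 9.2631 = 185.28 W.
Ideal ⇒ P_in = P_out, so I_in = P_out/V_in = 185.28/120 = 1.54 A.

I_in ≈ 1.54 A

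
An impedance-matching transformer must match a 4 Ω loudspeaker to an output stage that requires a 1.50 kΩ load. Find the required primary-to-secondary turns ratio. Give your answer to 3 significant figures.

Z_p/Z_s = (N_p/N_s)², so N_p/N_s = √(1500/4) = √375 = 19.4.

N_p/N_s ≈ 19.4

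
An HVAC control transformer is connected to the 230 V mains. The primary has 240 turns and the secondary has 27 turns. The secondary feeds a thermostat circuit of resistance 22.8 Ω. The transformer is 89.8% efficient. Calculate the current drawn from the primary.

I_p ≈ 0.142 A

V_s = 230 × 27/240 = 25.875 V.
I_s = V_s/R = 25.875/22.8 = 1.1349 A.
P_out = V_s I_s = 25.875 × 1.1349 = 29.365 W.
P_in = P_out/η = 29.365/0.898 = 32.700 W.
I_p = P_in/V_p = 32.700/230 = 0.142 A.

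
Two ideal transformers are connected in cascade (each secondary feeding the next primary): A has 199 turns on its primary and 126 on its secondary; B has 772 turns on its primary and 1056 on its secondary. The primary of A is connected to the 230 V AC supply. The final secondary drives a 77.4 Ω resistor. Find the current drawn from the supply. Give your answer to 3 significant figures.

Secondary of A: V = 230.00 × 126/199 = 145.63 V.
Secondary of B: V = 145.63 × 1056/772 = 199.20 V.
I_load = 199.20/77.4 = 2.5737 A, so P_out = 199.20 × 2.5737 = 512.68 W.
All ideal ⇒ P_in = P_out, so I_supply = 512.68/230 = 2.23 A.

I_supply ≈ 2.23 A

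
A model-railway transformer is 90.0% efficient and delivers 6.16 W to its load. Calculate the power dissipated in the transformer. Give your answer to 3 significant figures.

P_loss ≈ 0.684 W

P_in = P_out/η = 6.16/0.900 = 6.84444 W.
P_loss = P_in − P_out = 6.84444 − 6.16 = 0.684 W.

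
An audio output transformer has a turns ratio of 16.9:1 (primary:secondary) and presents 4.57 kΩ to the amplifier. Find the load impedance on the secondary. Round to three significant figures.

Z_s ≈ 16.0 Ω

Z_s = Z_p/(N_p/N_s)² = 4570/16.9² = 16.0 Ω.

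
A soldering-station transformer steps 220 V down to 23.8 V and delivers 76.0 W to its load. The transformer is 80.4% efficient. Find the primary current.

I_p ≈ 0.430 A

P_in = P_out/η = 76.0/0.804 = 94.527 W.
I_p = P_in/V_p = 94.527/220 = 0.430 A.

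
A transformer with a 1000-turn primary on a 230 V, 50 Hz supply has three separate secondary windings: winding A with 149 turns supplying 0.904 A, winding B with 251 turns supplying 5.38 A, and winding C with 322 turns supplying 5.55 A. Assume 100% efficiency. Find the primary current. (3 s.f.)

V_A = 230 × 149/1000 = 34.270 V; V_B = 230 × 251/1000 = 57.730 V; V_C = 230 × 322/1000 = 74.060 V.
P_out = V_A I_A + V_B I_B + V_C I_C = 34.270×0.904 + 57.730×5.38 + 74.060×5.55 = 30.980 + 310.59 + 411.03 = 752.60 W.
Ideal ⇒ P_in = P_out, so I_p = P_out/V_p = 752.60/230 = 3.27 A.

I_p ≈ 3.27 A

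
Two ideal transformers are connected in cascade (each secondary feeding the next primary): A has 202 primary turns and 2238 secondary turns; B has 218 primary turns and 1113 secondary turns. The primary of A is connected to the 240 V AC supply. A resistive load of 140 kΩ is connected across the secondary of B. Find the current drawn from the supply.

I_supply ≈ 5.49 A

Secondary of A: V = 240.00 × 2238/202 = 2659.0 V.
Secondary of B: V = 2659.0 × 1113/218 = 13576 V.
I_load = 13576/140000 = 0.096968 A, so P_out = 13576 × 0.096968 = 1316.4 W.
All ideal ⇒ P_in = P_out, so I_supply = 1316.4/240 = 5.49 A.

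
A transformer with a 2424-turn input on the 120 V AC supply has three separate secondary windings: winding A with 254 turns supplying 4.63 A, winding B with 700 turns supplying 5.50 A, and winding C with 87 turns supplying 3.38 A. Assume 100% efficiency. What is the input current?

V_A = 120 × 254/2424 = 12.574 V; V_B = 120 × 700/2424 = 34.653 V; V_C = 120 × 87/2424 = 4.3069 V.
P_out = V_A I_A + V_B I_B + V_C I_C = 12.574×4.63 + 34.653×5.50 + 4.3069×3.38 = 58.219 + 190.59 + 14.557 = 263.37 W.
Ideal ⇒ P_in = P_out, so I_in = P_out/V_in = 263.37/120 = 2.19 A.

I_in ≈ 2.19 A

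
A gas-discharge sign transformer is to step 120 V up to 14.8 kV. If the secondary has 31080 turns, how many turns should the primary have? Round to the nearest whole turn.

N_p/N_s = V_p/V_s, so N_p = 31080 × 120/14800 = 252.0 ≈ 252 turns.

N_p = 252 turns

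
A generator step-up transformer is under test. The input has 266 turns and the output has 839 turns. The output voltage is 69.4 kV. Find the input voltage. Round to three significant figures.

V_in ≈ 22000 V

V_in/V_out = N_in/N_out, so V_in = 69400 × 266/839 = 22000 V.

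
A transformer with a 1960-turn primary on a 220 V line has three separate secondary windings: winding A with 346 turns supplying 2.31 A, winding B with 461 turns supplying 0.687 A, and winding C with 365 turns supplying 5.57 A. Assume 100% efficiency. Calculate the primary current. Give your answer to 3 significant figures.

V_A = 220 × 346/1960 = 38.837 V; V_B = 220 × 461/1960 = 51.745 V; V_C = 220 × 365/1960 = 40.969 V.
P_out = V_A I_A + V_B I_B + V_C I_C = 38.837×2.31 + 51.745×0.687 + 40.969×5.57 = 89.713 + 35.549 + 228.20 = 353.46 W.
Ideal ⇒ P_in = P_out, so I_p = P_out/V_p = 353.46/220 = 1.61 A.

I_p ≈ 1.61 A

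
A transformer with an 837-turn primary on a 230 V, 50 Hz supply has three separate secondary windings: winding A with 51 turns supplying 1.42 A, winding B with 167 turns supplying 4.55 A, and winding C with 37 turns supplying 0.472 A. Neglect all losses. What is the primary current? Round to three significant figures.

V_A = 230 × 51/837 = 14.014 V; V_B = 230 × 167/837 = 45.890 V; V_C = 230 × 37/837 = 10.167 V.
P_out = V_A I_A + V_B I_B + V_C I_C = 14.014×1.42 + 45.890×4.55 + 10.167×0.472 = 19.900 + 208.80 + 4.7989 = 233.50 W.
Ideal ⇒ P_in = P_out, so I_p = P_out/V_p = 233.50/230 = 1.02 A.

I_p ≈ 1.02 A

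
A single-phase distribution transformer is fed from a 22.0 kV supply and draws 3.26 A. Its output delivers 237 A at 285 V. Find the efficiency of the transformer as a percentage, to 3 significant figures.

η ≈ 94.2%

P_in = 22000 × 3.26 = 71720.0 W.
P_out = 285 × 237 = 67545.0 W.
η = P_out/P_in = 67545.0/71720.0 = 0.942.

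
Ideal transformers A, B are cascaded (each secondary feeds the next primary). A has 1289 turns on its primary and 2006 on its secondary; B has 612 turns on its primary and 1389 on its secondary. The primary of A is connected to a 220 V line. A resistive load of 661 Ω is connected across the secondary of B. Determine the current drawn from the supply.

I_supply ≈ 4.15 A

Secondary of A: V = 220.00 × 2006/1289 = 342.37 V.
Secondary of B: V = 342.37 × 1389/612 = 777.05 V.
I_load = 777.05/661 = 1.1756 A, so P_out = 777.05 × 1.1756 = 913.49 W.
All ideal ⇒ P_in = P_out, so I_supply = 913.49/220 = 4.15 A.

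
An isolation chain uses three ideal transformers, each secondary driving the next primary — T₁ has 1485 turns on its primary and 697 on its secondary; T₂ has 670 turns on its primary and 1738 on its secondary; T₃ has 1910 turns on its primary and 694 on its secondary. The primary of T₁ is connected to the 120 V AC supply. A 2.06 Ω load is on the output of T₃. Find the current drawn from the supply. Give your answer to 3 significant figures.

I_supply ≈ 11.4 A

After T₁: V = 120.00 × 697/1485 = 56.323 V.
After T₂: V = 56.323 × 1738/670 = 146.10 V.
After T₃: V = 146.10 × 694/1910 = 53.087 V.
I_load = 53.087/2.06 = 25.770 A, so P_out = 53.087 × 25.770 = 1368.1 W.
All ideal ⇒ P_in = P_out, so I_supply = 1368.1/120 = 11.4 A.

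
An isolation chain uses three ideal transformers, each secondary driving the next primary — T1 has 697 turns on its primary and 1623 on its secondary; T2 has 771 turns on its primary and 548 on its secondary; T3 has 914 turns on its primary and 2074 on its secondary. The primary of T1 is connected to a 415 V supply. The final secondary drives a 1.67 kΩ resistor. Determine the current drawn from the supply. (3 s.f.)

I_supply ≈ 3.50 A

Secondary of T1: V = 415.00 × 1623/697 = 966.35 V.
Secondary of T2: V = 966.35 × 548/771 = 686.85 V.
Secondary of T3: V = 686.85 × 2074/914 = 1558.6 V.
I_load = 1558.6/1670 = 0.93327 A, so P_out = 1558.6 × 0.93327 = 1454.6 W.
All ideal ⇒ P_in = P_out, so I_supply = 1454.6/415 = 3.50 A.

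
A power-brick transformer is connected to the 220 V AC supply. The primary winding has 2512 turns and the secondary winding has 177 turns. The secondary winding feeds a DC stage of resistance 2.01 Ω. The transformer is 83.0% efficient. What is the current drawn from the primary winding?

I_p ≈ 0.655 A

V_s = 220 × 177/2512 = 15.502 V.
I_s = V_s/R = 15.502/2.01 = 7.7122 A.
P_out = V_s I_s = 15.502 × 7.7122 = 119.55 W.
P_in = P_out/η = 119.55/0.830 = 144.04 W.
I_p = P_in/V_p = 144.04/220 = 0.655 A.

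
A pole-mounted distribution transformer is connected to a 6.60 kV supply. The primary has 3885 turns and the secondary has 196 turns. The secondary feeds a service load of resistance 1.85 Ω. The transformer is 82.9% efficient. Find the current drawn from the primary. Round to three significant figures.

I_p ≈ 11.0 A

V_s = 6600 × 196/3885 = 332.97 V.
I_s = V_s/R = 332.97/1.85 = 179.99 A.
P_out = V_s I_s = 332.97 × 179.99 = 59930 W.
P_in = P_out/η = 59930/0.829 = 72292 W.
I_p = P_in/V_p = 72292/6600 = 11.0 A.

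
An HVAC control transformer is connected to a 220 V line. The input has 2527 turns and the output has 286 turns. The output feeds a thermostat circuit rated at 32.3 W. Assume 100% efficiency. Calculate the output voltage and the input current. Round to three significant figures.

V_out ≈ 24.9 V, I_in ≈ 0.147 A

V_out = V_in × N_out/N_in = 220 × 286/2527 = 24.899 V.
I_out = P/V_out = 32.3/24.899 = 1.2972 A.
I_in = I_out × N_out/N_in = 1.2972 × 286/2527 = 0.147 A.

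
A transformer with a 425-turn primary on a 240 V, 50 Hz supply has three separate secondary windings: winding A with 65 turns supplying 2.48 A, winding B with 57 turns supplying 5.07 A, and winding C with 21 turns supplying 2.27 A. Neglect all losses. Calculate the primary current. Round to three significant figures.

I_p ≈ 1.17 A

V_A = 240 × 65/425 = 36.706 V; V_B = 240 × 57/425 = 32.188 V; V_C = 240 × 21/425 = 11.859 V.
P_out = V_A I_A + V_B I_B + V_C I_C = 36.706×2.48 + 32.188×5.07 + 11.859×2.27 = 91.031 + 163.19 + 26.920 = 281.14 W.
Ideal ⇒ P_in = P_out, so I_p = P_out/V_p = 281.14/240 = 1.17 A.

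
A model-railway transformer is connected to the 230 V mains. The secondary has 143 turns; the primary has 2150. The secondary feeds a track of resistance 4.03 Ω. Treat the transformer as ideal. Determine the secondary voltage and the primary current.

V_s = V_p × N_s/N_p = 230 × 143/2150 = 15.298 V.
I_s = V_s/R = 15.298/4.03 = 3.7959 A.
I_p = I_s × N_s/N_p = 3.7959 × 143/2150 = 0.252 A.

V_s ≈ 15.3 V, I_p ≈ 0.252 A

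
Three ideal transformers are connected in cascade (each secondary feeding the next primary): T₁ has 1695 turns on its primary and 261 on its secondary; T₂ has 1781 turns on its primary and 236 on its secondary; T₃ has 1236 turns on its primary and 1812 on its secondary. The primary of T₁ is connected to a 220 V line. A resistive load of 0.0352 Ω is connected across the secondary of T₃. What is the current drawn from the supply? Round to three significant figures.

Secondary of T₁: V = 220.00 × 261/1695 = 33.876 V.
Secondary of T₂: V = 33.876 × 236/1781 = 4.4889 V.
Secondary of T₃: V = 4.4889 × 1812/1236 = 6.5808 V.
I_load = 6.5808/0.0352 = 186.96 A, so P_out = 6.5808 × 186.96 = 1230.3 W.
All ideal ⇒ P_in = P_out, so I_supply = 1230.3/220 = 5.59 A.

I_supply ≈ 5.59 A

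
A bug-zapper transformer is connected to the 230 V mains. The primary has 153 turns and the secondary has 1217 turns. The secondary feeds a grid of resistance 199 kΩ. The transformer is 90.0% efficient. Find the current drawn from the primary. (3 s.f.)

I_p ≈ 0.0813 A

V_s = 230 × 1217/153 = 1829.5 V.
I_s = V_s/R = 1829.5/199000 = 0.0091934 A.
P_out = V_s I_s = 1829.5 × 0.0091934 = 16.819 W.
P_in = P_out/η = 16.819/0.900 = 18.688 W.
I_p = P_in/V_p = 18.688/230 = 0.0813 A.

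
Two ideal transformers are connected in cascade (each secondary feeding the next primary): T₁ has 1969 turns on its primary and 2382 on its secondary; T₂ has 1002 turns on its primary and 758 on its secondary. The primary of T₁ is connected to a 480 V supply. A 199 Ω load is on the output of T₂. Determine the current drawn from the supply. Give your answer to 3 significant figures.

After T₁: V = 480.00 × 2382/1969 = 580.68 V.
After T₂: V = 580.68 × 758/1002 = 439.28 V.
I_load = 439.28/199 = 2.2074 A, so P_out = 439.28 × 2.2074 = 969.67 W.
All ideal ⇒ P_in = P_out, so I_supply = 969.67/480 = 2.02 A.

I_supply ≈ 2.02 A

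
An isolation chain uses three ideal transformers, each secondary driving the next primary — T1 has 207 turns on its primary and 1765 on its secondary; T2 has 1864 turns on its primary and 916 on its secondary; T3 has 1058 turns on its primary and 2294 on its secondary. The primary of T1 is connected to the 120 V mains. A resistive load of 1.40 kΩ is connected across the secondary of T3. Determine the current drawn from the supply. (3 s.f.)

I_supply ≈ 7.07 A

Secondary of T1: V = 120.00 × 1765/207 = 1023.2 V.
Secondary of T2: V = 1023.2 × 916/1864 = 502.81 V.
Secondary of T3: V = 502.81 × 2294/1058 = 1090.2 V.
I_load = 1090.2/1400 = 0.77873 A, so P_out = 1090.2 × 0.77873 = 848.98 W.
All ideal ⇒ P_in = P_out, so I_supply = 848.98/120 = 7.07 A.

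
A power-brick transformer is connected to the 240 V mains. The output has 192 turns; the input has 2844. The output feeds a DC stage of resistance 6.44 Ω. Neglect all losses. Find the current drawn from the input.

I_in ≈ 0.170 A

V_out = V_in × N_out/N_in = 240 × 192/2844 = 16.203 V.
I_out = V_out/R = 16.203/6.44 = 2.5159 A.
For an ideal transformer I_in N_in = I_out N_out, so I_in = 2.5159 × 192/2844 = 0.170 A.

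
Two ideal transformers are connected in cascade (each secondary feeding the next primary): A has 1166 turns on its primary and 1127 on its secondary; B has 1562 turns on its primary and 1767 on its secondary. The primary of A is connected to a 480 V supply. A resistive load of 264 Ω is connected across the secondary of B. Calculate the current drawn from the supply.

I_supply ≈ 2.17 A

Secondary of A: V = 480.00 × 1127/1166 = 463.95 V.
Secondary of B: V = 463.95 × 1767/1562 = 524.83 V.
I_load = 524.83/264 = 1.9880 A, so P_out = 524.83 × 1.9880 = 1043.4 W.
All ideal ⇒ P_in = P_out, so I_supply = 1043.4/480 = 2.17 A.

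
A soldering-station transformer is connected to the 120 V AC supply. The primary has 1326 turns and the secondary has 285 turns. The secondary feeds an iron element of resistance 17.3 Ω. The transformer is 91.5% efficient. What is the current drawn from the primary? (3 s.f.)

I_p ≈ 0.350 A

V_s = 120 × 285/1326 = 25.792 V.
I_s = V_s/R = 25.792/17.3 = 1.4909 A.
P_out = V_s I_s = 25.792 × 1.4909 = 38.452 W.
P_in = P_out/η = 38.452/0.915 = 42.024 W.
I_p = P_in/V_p = 42.024/120 = 0.350 A.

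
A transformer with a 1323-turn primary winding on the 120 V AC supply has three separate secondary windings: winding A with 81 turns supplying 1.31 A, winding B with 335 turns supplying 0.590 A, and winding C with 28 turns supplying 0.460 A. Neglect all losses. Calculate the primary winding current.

I_p ≈ 0.239 A

V_A = 120 × 81/1323 = 7.3469 V; V_B = 120 × 335/1323 = 30.385 V; V_C = 120 × 28/1323 = 2.5397 V.
P_out = V_A I_A + V_B I_B + V_C I_C = 7.3469×1.31 + 30.385×0.590 + 2.5397×0.460 = 9.6245 + 17.927 + 1.1683 = 28.720 W.
Ideal ⇒ P_in = P_out, so I_p = P_out/V_p = 28.720/120 = 0.239 A.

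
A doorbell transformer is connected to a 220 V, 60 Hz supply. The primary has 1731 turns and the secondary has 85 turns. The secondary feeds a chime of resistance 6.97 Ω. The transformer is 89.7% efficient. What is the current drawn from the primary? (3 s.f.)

I_p ≈ 0.0848 A

V_s = 220 × 85/1731 = 10.803 V.
I_s = V_s/R = 10.803/6.97 = 1.5499 A.
P_out = V_s I_s = 10.803 × 1.5499 = 16.744 W.
P_in = P_out/η = 16.744/0.897 = 18.667 W.
I_p = P_in/V_p = 18.667/220 = 0.0848 A.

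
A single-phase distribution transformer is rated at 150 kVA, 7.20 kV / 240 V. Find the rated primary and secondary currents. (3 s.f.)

I_p ≈ 20.8 A, I_s ≈ 625 A

I_p = S/V_p = 150000/7200 = 20.8 A.
I_s = S/V_s = 150000/240 = 625 A.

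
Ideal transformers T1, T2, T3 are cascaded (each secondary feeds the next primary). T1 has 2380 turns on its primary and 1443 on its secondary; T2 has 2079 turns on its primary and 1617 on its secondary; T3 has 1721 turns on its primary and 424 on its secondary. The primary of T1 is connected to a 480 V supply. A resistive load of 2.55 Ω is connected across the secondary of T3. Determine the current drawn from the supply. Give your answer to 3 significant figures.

Secondary of T1: V = 480.00 × 1443/2380 = 291.03 V.
Secondary of T2: V = 291.03 × 1617/2079 = 226.35 V.
Secondary of T3: V = 226.35 × 424/1721 = 55.766 V.
I_load = 55.766/2.55 = 21.869 A, so P_out = 55.766 × 21.869 = 1219.6 W.
All ideal ⇒ P_in = P_out, so I_supply = 1219.6/480 = 2.54 A.

I_supply ≈ 2.54 A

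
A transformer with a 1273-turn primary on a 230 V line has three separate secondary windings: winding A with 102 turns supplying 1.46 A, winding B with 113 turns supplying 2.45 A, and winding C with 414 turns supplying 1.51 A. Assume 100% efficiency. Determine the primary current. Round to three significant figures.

I_p ≈ 0.826 A

V_A = 230 × 102/1273 = 18.429 V; V_B = 230 × 113/1273 = 20.416 V; V_C = 230 × 414/1273 = 74.800 V.
P_out = V_A I_A + V_B I_B + V_C I_C = 18.429×1.46 + 20.416×2.45 + 74.800×1.51 = 26.906 + 50.020 + 112.95 = 189.87 W.
Ideal ⇒ P_in = P_out, so I_p = P_out/V_p = 189.87/230 = 0.826 A.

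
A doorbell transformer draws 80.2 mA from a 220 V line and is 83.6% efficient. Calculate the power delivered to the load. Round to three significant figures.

P_out ≈ 14.8 W

P_in = V_in I_in = 220 × 0.0802 = 17.644 W.
P_out = η P_in = 0.836 × 17.644 = 14.8 W.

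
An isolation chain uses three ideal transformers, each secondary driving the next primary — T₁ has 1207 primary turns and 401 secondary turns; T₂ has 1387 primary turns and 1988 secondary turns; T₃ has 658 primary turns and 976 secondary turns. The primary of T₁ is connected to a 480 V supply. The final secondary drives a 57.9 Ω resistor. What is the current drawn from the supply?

I_supply ≈ 4.14 A

After T₁: V = 480.00 × 401/1207 = 159.47 V.
After T₂: V = 159.47 × 1988/1387 = 228.57 V.
After T₃: V = 228.57 × 976/658 = 339.03 V.
I_load = 339.03/57.9 = 5.8555 A, so P_out = 339.03 × 5.8555 = 1985.2 W.
All ideal ⇒ P_in = P_out, so I_supply = 1985.2/480 = 4.14 A.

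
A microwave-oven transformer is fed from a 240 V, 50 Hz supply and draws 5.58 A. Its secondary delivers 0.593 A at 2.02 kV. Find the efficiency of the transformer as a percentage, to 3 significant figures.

P_in = 240 × 5.58 = 1339.20 W.
P_out = 2020 × 0.593 = 1197.86 W.
η = P_out/P_in = 1197.86/1339.20 = 0.894.

η ≈ 89.4%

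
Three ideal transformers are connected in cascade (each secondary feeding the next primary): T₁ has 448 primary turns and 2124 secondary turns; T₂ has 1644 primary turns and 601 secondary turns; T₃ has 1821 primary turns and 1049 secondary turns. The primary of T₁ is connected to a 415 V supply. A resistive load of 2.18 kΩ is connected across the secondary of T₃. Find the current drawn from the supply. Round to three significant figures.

I_supply ≈ 0.190 A

Secondary of T₁: V = 415.00 × 2124/448 = 1967.5 V.
Secondary of T₂: V = 1967.5 × 601/1644 = 719.28 V.
Secondary of T₃: V = 719.28 × 1049/1821 = 414.35 V.
I_load = 414.35/2180 = 0.19007 A, so P_out = 414.35 × 0.19007 = 78.753 W.
All ideal ⇒ P_in = P_out, so I_supply = 78.753/415 = 0.190 A.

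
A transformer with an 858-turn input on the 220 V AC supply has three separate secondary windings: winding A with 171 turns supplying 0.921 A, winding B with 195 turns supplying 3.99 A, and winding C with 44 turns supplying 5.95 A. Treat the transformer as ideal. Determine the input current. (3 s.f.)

I_in ≈ 1.40 A

V_A = 220 × 171/858 = 43.846 V; V_B = 220 × 195/858 = 50.000 V; V_C = 220 × 44/858 = 11.282 V.
P_out = V_A I_A + V_B I_B + V_C I_C = 43.846×0.921 + 50.000×3.99 + 11.282×5.95 = 40.382 + 199.50 + 67.128 = 307.01 W.
Ideal ⇒ P_in = P_out, so I_in = P_out/V_in = 307.01/220 = 1.40 A.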